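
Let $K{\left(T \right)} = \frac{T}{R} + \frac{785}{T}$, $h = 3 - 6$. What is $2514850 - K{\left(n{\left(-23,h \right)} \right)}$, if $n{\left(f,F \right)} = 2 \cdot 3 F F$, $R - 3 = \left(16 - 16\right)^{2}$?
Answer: $\frac{135800143}{54} \approx 2.5148 \cdot 10^{6}$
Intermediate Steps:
$R = 3$ ($R = 3 + \left(16 - 16\right)^{2} = 3 + 0^{2} = 3 + 0 = 3$)
$h = -3$
$n{\left(f,F \right)} = 6 F^{2}$
$K{\left(T \right)} = \frac{785}{T} + \frac{T}{3}$ ($K{\left(T \right)} = \frac{T}{3} + \frac{785}{T} = \frac{785}{T} + \frac{T}{3}$)
$2514850 - K{\left(n{\left(-23,h \right)} \right)} = 2514850 - \left(\frac{785}{6 \left(-3\right)^{2}} + \frac{6 \left(-3\right)^{2}}{3}\right) = 2514850 - \left(\frac{785}{6 \cdot 9} + \frac{6 \cdot 9}{3}\right) = 2514850 - \left(\frac{785}{54} + \frac{1}{3} \cdot 54\right) = 2514850 - \left(785 \cdot \frac{1}{54} + 18\right) = 2514850 - \left(\frac{785}{54} + 18\right) = 2514850 - \frac{1757}{54} = \frac{135800143}{54}$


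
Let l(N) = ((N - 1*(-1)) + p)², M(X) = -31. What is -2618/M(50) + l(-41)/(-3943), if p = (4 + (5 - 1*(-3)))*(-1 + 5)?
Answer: 10320790/122233 ≈ 84.435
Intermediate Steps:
p = 48 (p = (4 + (5 + 3))*4 = (4 + 8)*4 = 12*4 = 48)
l(N) = (49 + N)² (l(N) = ((N - 1*(-1)) + 48)² = ((N + 1) + 48)² = ((1 + N) + 48)² = (49 + N)²)
-2618/M(50) + l(-41)/(-3943) = -2618/(-31) + (49 - 41)²/(-3943) = -2618*(-1/31) + 8²*(-1/3943) = 2618/31 + 64*(-1/3943) = 2618/31 - 64/3943 = 10320790/122233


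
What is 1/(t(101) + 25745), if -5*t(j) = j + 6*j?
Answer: 5/128018 ≈ 3.9057e-5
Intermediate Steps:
t(j) = -7*j/5 (t(j) = -(j + 6*j)/5 = -7*j/5)
1/(t(101) + 25745) = 1/(-7/5*101 + 25745) = 1/(-707/5 + 25745) = 1/(128018/5) = 5/128018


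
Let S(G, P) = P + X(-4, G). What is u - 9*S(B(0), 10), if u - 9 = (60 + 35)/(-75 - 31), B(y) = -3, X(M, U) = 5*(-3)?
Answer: 5629/106 ≈ 53.104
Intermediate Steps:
X(M, U) = -15
S(G, P) = -15 + P (S(G, P) = P - 15 = -15 + P)
u = 859/106 (u = 9 + (60 + 35)/(-75 - 31) = 9 + 95/(-106) = 9 + 95*(-1/106) = 9 - 95/106 = 859/106 ≈ 8.1038)
u - 9*S(B(0), 10) = 859/106 - 9*(-15 + 10) = 859/106 - 9*(-5) = 859/106 + 45 = 5629/106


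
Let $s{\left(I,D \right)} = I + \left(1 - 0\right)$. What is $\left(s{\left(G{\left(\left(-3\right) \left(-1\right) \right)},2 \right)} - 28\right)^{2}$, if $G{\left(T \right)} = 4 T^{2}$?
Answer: $81$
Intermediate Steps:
$s{\left(I,D \right)} = 1 + I$ ($s{\left(I,D \right)} = I + \left(1 + 0\right) = I + 1 = 1 + I$)
$\left(s{\left(G{\left(\left(-3\right) \left(-1\right) \right)},2 \right)} - 28\right)^{2} = \left(\left(1 + 4 \left(\left(-3\right) \left(-1\right)\right)^{2}\right) - 28\right)^{2} = \left(\left(1 + 4 \cdot 3^{2}\right) - 28\right)^{2} = \left(\left(1 + 4 \cdot 9\right) - 28\right)^{2} = \left(\left(1 + 36\right) - 28\right)^{2} = \left(37 - 28\right)^{2} = 9^{2} = 81$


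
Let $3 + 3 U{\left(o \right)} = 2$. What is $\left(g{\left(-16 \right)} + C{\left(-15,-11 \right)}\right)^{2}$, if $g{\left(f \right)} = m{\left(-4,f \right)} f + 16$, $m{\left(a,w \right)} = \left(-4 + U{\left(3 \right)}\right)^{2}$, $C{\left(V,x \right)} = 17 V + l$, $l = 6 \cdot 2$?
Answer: $\frac{22534009}{81} \approx 2.782 \cdot 10^{5}$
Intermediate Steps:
$l = 12$
$U{\left(o \right)} = - \frac{1}{3}$ ($U{\left(o \right)} = -1 + \frac{1}{3} \cdot 2 = -1 + \frac{2}{3} = - \frac{1}{3}$)
$C{\left(V,x \right)} = 12 + 17 V$ ($C{\left(V,x \right)} = 17 V + 12 = 12 + 17 V$)
$m{\left(a,w \right)} = \frac{169}{9}$ ($m{\left(a,w \right)} = \left(-4 - \frac{1}{3}\right)^{2} = \left(- \frac{13}{3}\right)^{2} = \frac{169}{9}$)
$g{\left(f \right)} = 16 + \frac{169 f}{9}$ ($g{\left(f \right)} = \frac{169 f}{9} + 16 = 16 + \frac{169 f}{9}$)
$\left(g{\left(-16 \right)} + C{\left(-15,-11 \right)}\right)^{2} = \left(\left(16 + \frac{169}{9} \left(-16\right)\right) + \left(12 + 17 \left(-15\right)\right)\right)^{2} = \left(\left(16 - \frac{2704}{9}\right) + \left(12 - 255\right)\right)^{2} = \left(- \frac{2560}{9} - 243\right)^{2} = \left(- \frac{4747}{9}\right)^{2} = \frac{22534009}{81}$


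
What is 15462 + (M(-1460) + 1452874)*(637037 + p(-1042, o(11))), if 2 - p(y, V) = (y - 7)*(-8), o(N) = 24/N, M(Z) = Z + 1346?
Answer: 913273231182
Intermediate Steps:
M(Z) = 1346 + Z
p(y, V) = -54 + 8*y (p(y, V) = 2 - (y - 7)*(-8) = 2 - (-7 + y)*(-8) = 2 - (56 - 8*y) = 2 + (-56 + 8*y) = -54 + 8*y)
15462 + (M(-1460) + 1452874)*(637037 + p(-1042, o(11))) = 15462 + ((1346 - 1460) + 1452874)*(637037 + (-54 + 8*(-1042))) = 15462 + (-114 + 1452874)*(637037 + (-54 - 8336)) = 15462 + 1452760*(637037 - 8390) = 15462 + 1452760*628647 = 15462 + 913273215720 = 913273231182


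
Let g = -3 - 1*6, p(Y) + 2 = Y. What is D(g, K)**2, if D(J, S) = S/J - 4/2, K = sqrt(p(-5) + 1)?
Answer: (18 + I*sqrt(6))**2/81 ≈ 3.9259 + 1.0887*I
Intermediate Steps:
p(Y) = -2 + Y
g = -9 (g = -3 - 6 = -9)
K = I*sqrt(6) (K = sqrt((-2 - 5) + 1) = sqrt(-7 + 1) = sqrt(-6) = I*sqrt(6) ≈ 2.4495*I)
D(J, S) = -2 + S/J (D(J, S) = S/J - 4*1/2 = S/J - 2 = -2 + S/J)
D(g, K)**2 = (-2 + (I*sqrt(6))/(-9))**2 = (-2 + (I*sqrt(6))*(-1/9))**2 = (-2 - I*sqrt(6)/9)**2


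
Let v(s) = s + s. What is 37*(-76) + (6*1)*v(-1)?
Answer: -2824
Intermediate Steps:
v(s) = 2*s
37*(-76) + (6*1)*v(-1) = 37*(-76) + (6*1)*(2*(-1)) = -2812 + 6*(-2) = -2812 - 12 = -2824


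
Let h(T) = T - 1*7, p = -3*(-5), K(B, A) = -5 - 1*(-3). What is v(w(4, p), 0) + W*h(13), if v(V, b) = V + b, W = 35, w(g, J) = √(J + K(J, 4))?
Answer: 210 + √13 ≈ 213.61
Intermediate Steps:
K(B, A) = -2 (K(B, A) = -5 + 3 = -2)
p = 15
h(T) = -7 + T (h(T) = T - 7 = -7 + T)
w(g, J) = √(-2 + J) (w(g, J) = √(J - 2) = √(-2 + J))
v(w(4, p), 0) + W*h(13) = (√(-2 + 15) + 0) + 35*(-7 + 13) = (√13 + 0) + 35*6 = √13 + 210 = 210 + √13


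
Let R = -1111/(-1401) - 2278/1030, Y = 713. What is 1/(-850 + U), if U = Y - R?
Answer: -721515/97823981 ≈ -0.0073756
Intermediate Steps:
R = -1023574/721515 (R = -1111*(-1/1401) - 2278*1/1030 = 1111/1401 - 1139/515 = -1023574/721515 ≈ -1.4186)
U = 515463769/721515 (U = 713 - 1*(-1023574/721515) = 713 + 1023574/721515 = 515463769/721515 ≈ 714.42)
1/(-850 + U) = 1/(-850 + 515463769/721515) = 1/(-97823981/721515) = -721515/97823981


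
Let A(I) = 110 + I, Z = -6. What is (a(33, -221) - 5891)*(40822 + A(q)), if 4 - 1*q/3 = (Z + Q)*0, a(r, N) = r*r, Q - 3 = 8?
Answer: -196613088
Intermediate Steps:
Q = 11 (Q = 3 + 8 = 11)
a(r, N) = r²
q = 12 (q = 12 - 3*(-6 + 11)*0 = 12 - 15*0 = 12 - 3*0 = 12 + 0 = 12)
(a(33, -221) - 5891)*(40822 + A(q)) = (33² - 5891)*(40822 + (110 + 12)) = (1089 - 5891)*(40822 + 122) = -4802*40944 = -196613088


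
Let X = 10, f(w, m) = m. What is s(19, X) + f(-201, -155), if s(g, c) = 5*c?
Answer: -105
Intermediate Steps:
s(19, X) + f(-201, -155) = 5*10 - 155 = 50 - 155 = -105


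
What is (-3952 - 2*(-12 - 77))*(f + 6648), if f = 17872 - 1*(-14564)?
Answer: -147503016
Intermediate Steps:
f = 32436 (f = 17872 + 14564 = 32436)
(-3952 - 2*(-12 - 77))*(f + 6648) = (-3952 - 2*(-12 - 77))*(32436 + 6648) = (-3952 - 2*(-89))*39084 = (-3952 + 178)*39084 = -3774*39084 = -147503016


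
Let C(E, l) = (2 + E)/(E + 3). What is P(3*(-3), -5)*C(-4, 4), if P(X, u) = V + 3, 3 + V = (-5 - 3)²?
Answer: 128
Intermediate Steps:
V = 61 (V = -3 + (-5 - 3)² = -3 + (-8)² = -3 + 64 = 61)
C(E, l) = (2 + E)/(3 + E)
P(X, u) = 64 (P(X, u) = 61 + 3 = 64)
P(3*(-3), -5)*C(-4, 4) = 64*((2 - 4)/(3 - 4)) = 64*(-2/(-1)) = 64*(-1*(-2)) = 64*2 = 128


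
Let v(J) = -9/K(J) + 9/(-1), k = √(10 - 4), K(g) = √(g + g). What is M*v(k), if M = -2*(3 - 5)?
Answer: -36 - 6*2^(¼)*3^(¾) ≈ -52.265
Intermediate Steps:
M = 4 (M = -2*(-2) = 4)
K(g) = √2*√g (K(g) = √(2*g) = √2*√g)
k = √6 ≈ 2.4495
v(J) = -9 - 9*√2/(2*√J) (v(J) = -9*√2/(2*√J) + 9/(-1) = -9*√2/(2*√J) + 9*(-1) = -9*√2/(2*√J) - 9 = -9 - 9*√2/(2*√J))
M*v(k) = 4*(-9 - 9*√2/(2*√(√6))) = 4*(-9 - 9*√2*6^(¾)/6/2) = 4*(-9 - 3*2^(¼)*3^(¾)/2) = -36 - 6*2^(¼)*3^(¾)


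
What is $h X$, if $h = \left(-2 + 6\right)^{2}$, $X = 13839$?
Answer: $221424$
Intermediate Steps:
$h = 16$ ($h = 4^{2} = 16$)
$h X = 16 \cdot 13839 = 221424$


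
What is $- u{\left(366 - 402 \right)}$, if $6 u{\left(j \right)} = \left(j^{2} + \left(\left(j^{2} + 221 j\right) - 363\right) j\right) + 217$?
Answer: $- \frac{254341}{6} \approx -42390.0$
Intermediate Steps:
$u{\left(j \right)} = \frac{217}{6} + \frac{j^{2}}{6} + \frac{j \left(-363 + j^{2} + 221 j\right)}{6}$ ($u{\left(j \right)} = \frac{\left(j^{2} + \left(\left(j^{2} + 221 j\right) - 363\right) j\right) + 217}{6} = \frac{\left(j^{2} + \left(-363 + j^{2} + 221 j\right) j\right) + 217}{6} = \frac{\left(j^{2} + j \left(-363 + j^{2} + 221 j\right)\right) + 217}{6} = \frac{217 + j^{2} + j \left(-363 + j^{2} + 221 j\right)}{6} = \frac{217}{6} + \frac{j^{2}}{6} + \frac{j \left(-363 + j^{2} + 221 j\right)}{6}$)
$- u{\left(366 - 402 \right)} = - (\frac{217}{6} + 37 \left(366 - 402\right)^{2} - \frac{121 \left(366 - 402\right)}{2} + \frac{\left(366 - 402\right)^{3}}{6}) = - (\frac{217}{6} + 37 \left(-36\right)^{2} - -2178 + \frac{\left(-36\right)^{3}}{6}) = - (\frac{217}{6} + 37 \cdot 1296 + 2178 + \frac{1}{6} \left(-46656\right)) = - (\frac{217}{6} + 47952 + 2178 - 7776) = \left(-1\right) \frac{254341}{6} = - \frac{254341}{6}$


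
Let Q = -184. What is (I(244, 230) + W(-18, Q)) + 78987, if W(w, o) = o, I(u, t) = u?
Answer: 79047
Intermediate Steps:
(I(244, 230) + W(-18, Q)) + 78987 = (244 - 184) + 78987 = 60 + 78987 = 79047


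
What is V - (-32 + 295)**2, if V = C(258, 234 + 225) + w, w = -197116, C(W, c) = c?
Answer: -265826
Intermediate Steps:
V = -196657 (V = (234 + 225) - 197116 = 459 - 197116 = -196657)
V - (-32 + 295)**2 = -196657 - (-32 + 295)**2 = -196657 - 1*263**2 = -196657 - 1*69169 = -196657 - 69169 = -265826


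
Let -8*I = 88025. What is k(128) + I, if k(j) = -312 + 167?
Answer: -89185/8 ≈ -11148.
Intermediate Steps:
I = -88025/8 (I = -⅛*88025 = -88025/8 ≈ -11003.)
k(j) = -145
k(128) + I = -145 - 88025/8 = -89185/8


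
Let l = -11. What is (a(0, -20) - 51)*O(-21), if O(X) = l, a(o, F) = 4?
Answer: 517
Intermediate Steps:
O(X) = -11
(a(0, -20) - 51)*O(-21) = (4 - 51)*(-11) = -47*(-11) = 517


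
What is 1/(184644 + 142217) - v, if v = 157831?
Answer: -51588798490/326861 ≈ -1.5783e+5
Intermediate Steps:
1/(184644 + 142217) - v = 1/(184644 + 142217) - 1*157831 = 1/326861 - 157831 = -51588798490/326861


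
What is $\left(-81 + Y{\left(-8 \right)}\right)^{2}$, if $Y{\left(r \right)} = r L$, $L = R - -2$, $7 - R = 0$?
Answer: $23409$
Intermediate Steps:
$R = 7$ ($R = 7 - 0 = 7 + 0 = 7$)
$L = 9$ ($L = 7 - -2 = 7 + 2 = 9$)
$Y{\left(r \right)} = 9 r$ ($Y{\left(r \right)} = r 9 = 9 r$)
$\left(-81 + Y{\left(-8 \right)}\right)^{2} = \left(-81 + 9 \left(-8\right)\right)^{2} = \left(-81 - 72\right)^{2} = \left(-153\right)^{2} = 23409$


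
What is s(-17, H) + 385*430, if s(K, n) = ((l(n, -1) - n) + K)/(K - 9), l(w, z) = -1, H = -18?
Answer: 165550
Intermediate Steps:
s(K, n) = (-1 + K - n)/(-9 + K) (s(K, n) = ((-1 - n) + K)/(K - 9) = (-1 + K - n)/(-9 + K))
s(-17, H) + 385*430 = (-1 - 17 - 1*(-18))/(-9 - 17) + 385*430 = (-1 - 17 + 18)/(-26) + 165550 = -1/26*0 + 165550 = 0 + 165550 = 165550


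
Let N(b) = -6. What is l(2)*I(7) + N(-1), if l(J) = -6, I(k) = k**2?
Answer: -300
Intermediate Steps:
l(2)*I(7) + N(-1) = -6*7**2 - 6 = -6*49 - 6 = -294 - 6 = -300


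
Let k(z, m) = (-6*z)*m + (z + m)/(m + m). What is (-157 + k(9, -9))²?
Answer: 108241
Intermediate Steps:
k(z, m) = (m + z)/(2*m) - 6*m*z (k(z, m) = -6*m*z + (m + z)/((2*m)) = -6*m*z + (m + z)*(1/(2*m)) = -6*m*z + (m + z)/(2*m) = (m + z)/(2*m) - 6*m*z)
(-157 + k(9, -9))² = (-157 + (½)*(9 - 1*(-9)*(-1 + 12*(-9)*9))/(-9))² = (-157 + (½)*(-⅑)*(9 - 1*(-9)*(-1 - 972)))² = (-157 + (½)*(-⅑)*(9 - 1*(-9)*(-973)))² = (-157 + (½)*(-⅑)*(9 - 8757))² = (-157 + (½)*(-⅑)*(-8748))² = (-157 + 486)² = 329² = 108241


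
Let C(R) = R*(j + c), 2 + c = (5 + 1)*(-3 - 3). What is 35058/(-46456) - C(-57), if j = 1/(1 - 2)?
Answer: -51653373/23228 ≈ -2223.8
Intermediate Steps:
c = -38 (c = -2 + (5 + 1)*(-3 - 3) = -2 + 6*(-6) = -2 - 36 = -38)
j = -1 (j = 1/(-1) = -1)
C(R) = -39*R (C(R) = R*(-1 - 38) = R*(-39) = -39*R)
35058/(-46456) - C(-57) = 35058/(-46456) - (-39)*(-57) = 35058*(-1/46456) - 1*2223 = -17529/23228 - 2223 = -51653373/23228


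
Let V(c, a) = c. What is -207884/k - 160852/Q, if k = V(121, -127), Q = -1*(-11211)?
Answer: -2350050616/1356531 ≈ -1732.4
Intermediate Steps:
Q = 11211
k = 121
-207884/k - 160852/Q = -207884/121 - 160852/11211 = -2350050616/1356531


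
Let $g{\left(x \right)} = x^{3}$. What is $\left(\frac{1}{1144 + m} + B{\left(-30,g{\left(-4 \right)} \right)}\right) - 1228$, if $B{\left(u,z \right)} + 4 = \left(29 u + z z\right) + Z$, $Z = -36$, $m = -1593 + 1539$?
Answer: $\frac{2134221}{1090} \approx 1958.0$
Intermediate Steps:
$m = -54$
$B{\left(u,z \right)} = -40 + z^{2} + 29 u$ ($B{\left(u,z \right)} = -4 - \left(36 - 29 u - z z\right) = -4 - \left(36 - z^{2} - 29 u\right) = -4 + \left(-36 + z^{2} + 29 u\right) = -40 + z^{2} + 29 u$)
$\left(\frac{1}{1144 + m} + B{\left(-30,g{\left(-4 \right)} \right)}\right) - 1228 = \left(\frac{1}{1144 - 54} + \left(-40 + \left(\left(-4\right)^{3}\right)^{2} + 29 \left(-30\right)\right)\right) - 1228 = \left(\frac{1}{1090} - \left(910 - 4096\right)\right) - 1228 = \left(\frac{1}{1090} - -3186\right) - 1228 = \left(\frac{1}{1090} + 3186\right) - 1228 = \frac{3472741}{1090} - 1228 = \frac{2134221}{1090}$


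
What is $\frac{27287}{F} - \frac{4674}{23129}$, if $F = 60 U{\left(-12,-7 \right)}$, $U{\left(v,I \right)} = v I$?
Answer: $\frac{607564063}{116570160} \approx 5.212$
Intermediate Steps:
$U{\left(v,I \right)} = I v$
$F = 5040$ ($F = 60 \left(\left(-7\right) \left(-12\right)\right) = 60 \cdot 84 = 5040$)
$\frac{27287}{F} - \frac{4674}{23129} = \frac{27287}{5040} - \frac{4674}{23129} = \frac{607564063}{116570160}$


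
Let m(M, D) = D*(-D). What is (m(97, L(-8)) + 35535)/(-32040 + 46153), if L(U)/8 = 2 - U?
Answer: 29135/14113 ≈ 2.0644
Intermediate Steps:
L(U) = 16 - 8*U (L(U) = 8*(2 - U) = 16 - 8*U)
m(M, D) = -D²
(m(97, L(-8)) + 35535)/(-32040 + 46153) = (-(16 - 8*(-8))² + 35535)/(-32040 + 46153) = (-(16 + 64)² + 35535)/14113 = (-1*80² + 35535)*(1/14113) = (-1*6400 + 35535)*(1/14113) = (-6400 + 35535)*(1/14113) = 29135*(1/14113) = 29135/14113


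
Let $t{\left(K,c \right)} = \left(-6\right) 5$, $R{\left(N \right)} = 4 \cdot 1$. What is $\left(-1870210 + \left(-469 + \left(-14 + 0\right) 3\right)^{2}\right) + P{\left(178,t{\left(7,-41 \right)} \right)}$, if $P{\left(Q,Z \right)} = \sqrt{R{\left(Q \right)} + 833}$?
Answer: $-1609089 + 3 \sqrt{93} \approx -1.6091 \cdot 10^{6}$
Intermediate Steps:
$R{\left(N \right)} = 4$
$t{\left(K,c \right)} = -30$
$P{\left(Q,Z \right)} = 3 \sqrt{93}$ ($P{\left(Q,Z \right)} = \sqrt{4 + 833} = \sqrt{837} = 3 \sqrt{93}$)
$\left(-1870210 + \left(-469 + \left(-14 + 0\right) 3\right)^{2}\right) + P{\left(178,t{\left(7,-41 \right)} \right)} = \left(-1870210 + \left(-469 + \left(-14 + 0\right) 3\right)^{2}\right) + 3 \sqrt{93} = \left(-1870210 + \left(-469 - 42\right)^{2}\right) + 3 \sqrt{93} = \left(-1870210 + \left(-511\right)^{2}\right) + 3 \sqrt{93} = \left(-1870210 + 261121\right) + 3 \sqrt{93} = -1609089 + 3 \sqrt{93}$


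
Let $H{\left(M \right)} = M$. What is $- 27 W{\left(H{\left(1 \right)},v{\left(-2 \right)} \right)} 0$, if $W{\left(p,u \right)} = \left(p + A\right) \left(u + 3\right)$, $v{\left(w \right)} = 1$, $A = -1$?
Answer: $0$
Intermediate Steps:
$W{\left(p,u \right)} = \left(-1 + p\right) \left(3 + u\right)$ ($W{\left(p,u \right)} = \left(p - 1\right) \left(u + 3\right) = \left(-1 + p\right) \left(3 + u\right)$)
$- 27 W{\left(H{\left(1 \right)},v{\left(-2 \right)} \right)} 0 = - 27 \left(-3 - 1 + 3 \cdot 1 + 1 \cdot 1\right) 0 = - 27 \left(-3 - 1 + 3 + 1\right) 0 = \left(-27\right) 0 \cdot 0 = 0 \cdot 0 = 0$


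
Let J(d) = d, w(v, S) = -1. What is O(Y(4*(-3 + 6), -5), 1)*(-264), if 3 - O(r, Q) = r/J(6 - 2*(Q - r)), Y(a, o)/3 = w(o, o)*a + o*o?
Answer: -27324/41 ≈ -666.44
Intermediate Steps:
Y(a, o) = -3*a + 3*o² (Y(a, o) = 3*(-a + o*o) = 3*(-a + o²) = 3*(o² - a) = -3*a + 3*o²)
O(r, Q) = 3 - r/(6 - 2*Q + 2*r) (O(r, Q) = 3 - r/(6 - 2*(Q - r)) = 3 - r/(6 + (-2*Q + 2*r)) = 3 - r/(6 - 2*Q + 2*r))
O(Y(4*(-3 + 6), -5), 1)*(-264) = ((9 - 3*1 + 5*(-12*(-3 + 6) + 3*(-5)²)/2)/(3 + (-12*(-3 + 6) + 3*(-5)²) - 1*1))*(-264) = ((9 - 3 + 5*(-12*3 + 3*25)/2)/(3 + (-12*3 + 3*25) - 1))*(-264) = ((9 - 3 + 5*(-3*12 + 75)/2)/(3 + (-3*12 + 75) - 1))*(-264) = ((9 - 3 + 5*(-36 + 75)/2)/(3 + (-36 + 75) - 1))*(-264) = ((9 - 3 + (5/2)*39)/(3 + 39 - 1))*(-264) = ((9 - 3 + 195/2)/41)*(-264) = ((1/41)*(207/2))*(-264) = (207/82)*(-264) = -27324/41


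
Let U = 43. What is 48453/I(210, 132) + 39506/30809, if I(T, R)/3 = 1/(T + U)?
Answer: 125891867733/30809 ≈ 4.0862e+6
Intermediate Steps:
I(T, R) = 3/(43 + T) (I(T, R) = 3/(T + 43) = 3/(43 + T))
48453/I(210, 132) + 39506/30809 = 48453/((3/(43 + 210))) + 39506/30809 = 48453/((3/253)) + 39506*(1/30809) = 48453/((3*(1/253))) + 39506/30809 = 48453/(3/253) + 39506/30809 = 48453*(253/3) + 39506/30809 = 4086203 + 39506/30809 = 125891867733/30809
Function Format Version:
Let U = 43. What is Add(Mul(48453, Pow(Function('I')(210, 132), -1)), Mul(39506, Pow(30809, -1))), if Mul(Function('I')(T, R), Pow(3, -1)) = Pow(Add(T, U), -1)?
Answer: Rational(125891867733, 30809) ≈ 4.0862e+6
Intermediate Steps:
Function('I')(T, R) = Mul(3, Pow(Add(43, T), -1)) (Function('I')(T, R) = Mul(3, Pow(Add(T, 43), -1)) = Mul(3, Pow(Add(43, T), -1)))
Add(Mul(48453, Pow(Function('I')(210, 132), -1)), Mul(39506, Pow(30809, -1))) = Add(Mul(48453, Pow(Mul(3, Pow(Add(43, 210), -1)), -1)), Mul(39506, Pow(30809, -1))) = Add(Mul(48453, Pow(Mul(3, Pow(253, -1)), -1)), Mul(39506, Rational(1, 30809))) = Add(Mul(48453, Pow(Mul(3, Rational(1, 253)), -1)), Rational(39506, 30809)) = Add(Mul(48453, Pow(Rational(3, 253), -1)), Rational(39506, 30809)) = Add(Mul(48453, Rational(253, 3)), Rational(39506, 30809)) = Add(4086203, Rational(39506, 30809)) = Rational(125891867733, 30809)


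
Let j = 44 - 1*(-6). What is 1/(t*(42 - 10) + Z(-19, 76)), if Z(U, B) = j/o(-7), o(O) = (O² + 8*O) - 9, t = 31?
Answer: 8/7911 ≈ 0.0010113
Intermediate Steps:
o(O) = -9 + O² + 8*O
j = 50 (j = 44 + 6 = 50)
Z(U, B) = -25/8 (Z(U, B) = 50/(-9 + (-7)² + 8*(-7)) = 50/(-9 + 49 - 56) = 50/(-16) = 50*(-1/16) = -25/8)
1/(t*(42 - 10) + Z(-19, 76)) = 1/(31*(42 - 10) - 25/8) = 1/(31*32 - 25/8) = 1/(992 - 25/8) = 1/(7911/8) = 8/7911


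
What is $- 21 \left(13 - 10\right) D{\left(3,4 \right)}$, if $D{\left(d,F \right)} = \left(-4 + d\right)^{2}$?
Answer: $-63$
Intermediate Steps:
$- 21 \left(13 - 10\right) D{\left(3,4 \right)} = - 21 \left(13 - 10\right) \left(-4 + 3\right)^{2} = \left(-21\right) 3 \left(-1\right)^{2} = \left(-63\right) 1 = -63$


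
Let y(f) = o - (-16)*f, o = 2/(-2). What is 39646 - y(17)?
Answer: 39375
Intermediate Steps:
o = -1 (o = 2*(-1/2) = -1)
y(f) = -1 + 16*f (y(f) = -1 - (-16)*f = -1 + 16*f)
39646 - y(17) = 39646 - (-1 + 16*17) = 39646 - (-1 + 272) = 39646 - 1*271 = 39646 - 271 = 39375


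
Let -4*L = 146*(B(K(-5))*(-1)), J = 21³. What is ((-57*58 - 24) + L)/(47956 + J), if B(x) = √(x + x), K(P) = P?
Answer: -3330/57217 + 73*I*√10/114434 ≈ -0.058199 + 0.0020173*I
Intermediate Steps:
J = 9261
B(x) = √2*√x (B(x) = √(2*x) = √2*√x)
L = 73*I*√10/2 (L = -73*(√2*√(-5))*(-1)/2 = -73*(√2*(I*√5))*(-1)/2 = -73*(I*√10)*(-1)/2 = -73*(-I*√10)/2 = -(-73)*I*√10/2 = 73*I*√10/2 ≈ 115.42*I)
((-57*58 - 24) + L)/(47956 + J) = ((-57*58 - 24) + 73*I*√10/2)/(47956 + 9261) = ((-3306 - 24) + 73*I*√10/2)/57217 = (-3330 + 73*I*√10/2)*(1/57217) = -3330/57217 + 73*I*√10/114434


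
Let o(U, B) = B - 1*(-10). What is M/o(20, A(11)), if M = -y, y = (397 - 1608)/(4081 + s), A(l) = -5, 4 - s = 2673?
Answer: 1211/7060 ≈ 0.17153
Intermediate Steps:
s = -2669 (s = 4 - 1*2673 = 4 - 2673 = -2669)
o(U, B) = 10 + B (o(U, B) = B + 10 = 10 + B)
y = -1211/1412 (y = (397 - 1608)/(4081 - 2669) = -1211/1412 ≈ -0.85765)
M = 1211/1412 (M = -1*(-1211/1412) = 1211/1412 ≈ 0.85765)
M/o(20, A(11)) = 1211/(1412*(10 - 5)) = (1211/1412)/5 = (1211/1412)*(⅕) = 1211/7060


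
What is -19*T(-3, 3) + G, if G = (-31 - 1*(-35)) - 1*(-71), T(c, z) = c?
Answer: 132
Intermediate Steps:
G = 75 (G = (-31 + 35) + 71 = 4 + 71 = 75)
-19*T(-3, 3) + G = -19*(-3) + 75 = 57 + 75 = 132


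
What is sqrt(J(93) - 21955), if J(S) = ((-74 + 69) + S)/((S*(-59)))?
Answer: I*sqrt(661003378251)/5487 ≈ 148.17*I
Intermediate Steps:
J(S) = -(-5 + S)/(59*S) (J(S) = (-5 + S)/((-59*S)) = (-5 + S)*(-1/(59*S)) = -(-5 + S)/(59*S))
sqrt(J(93) - 21955) = sqrt((1/59)*(5 - 1*93)/93 - 21955) = sqrt((1/59)*(1/93)*(5 - 93) - 21955) = sqrt((1/59)*(1/93)*(-88) - 21955) = sqrt(-88/5487 - 21955) = sqrt(-120467173/5487) = I*sqrt(661003378251)/5487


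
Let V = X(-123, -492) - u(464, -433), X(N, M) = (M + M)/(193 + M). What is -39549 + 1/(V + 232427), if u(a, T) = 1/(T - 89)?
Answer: -1434729167844819/36277255253 ≈ -39549.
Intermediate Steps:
X(N, M) = 2*M/(193 + M) (X(N, M) = (2*M)/(193 + M) = 2*M/(193 + M))
u(a, T) = 1/(-89 + T)
V = 513947/156078 (V = 2*(-492)/(193 - 492) - 1/(-89 - 433) = 2*(-492)/(-299) - 1/(-522) = 2*(-492)*(-1/299) - 1*(-1/522) = 984/299 + 1/522 = 513947/156078 ≈ 3.2929)
-39549 + 1/(V + 232427) = -39549 + 1/(513947/156078 + 232427) = -39549 + 1/(36277255253/156078) = -39549 + 156078/36277255253 = -1434729167844819/36277255253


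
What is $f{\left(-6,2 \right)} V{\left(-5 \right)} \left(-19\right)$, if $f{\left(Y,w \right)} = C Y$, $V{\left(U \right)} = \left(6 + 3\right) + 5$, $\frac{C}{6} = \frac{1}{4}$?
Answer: $2394$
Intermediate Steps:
$C = \frac{3}{2}$ ($C = \frac{6}{4} = 6 \cdot \frac{1}{4} = \frac{3}{2} \approx 1.5$)
$V{\left(U \right)} = 14$ ($V{\left(U \right)} = 9 + 5 = 14$)
$f{\left(Y,w \right)} = \frac{3 Y}{2}$
$f{\left(-6,2 \right)} V{\left(-5 \right)} \left(-19\right) = \frac{3}{2} \left(-6\right) 14 \left(-19\right) = \left(-9\right) 14 \left(-19\right) = \left(-126\right) \left(-19\right) = 2394$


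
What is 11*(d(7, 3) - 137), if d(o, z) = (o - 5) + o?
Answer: -1408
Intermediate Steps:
d(o, z) = -5 + 2*o (d(o, z) = (-5 + o) + o = -5 + 2*o)
11*(d(7, 3) - 137) = 11*((-5 + 2*7) - 137) = 11*((-5 + 14) - 137) = 11*(9 - 137) = 11*(-128) = -1408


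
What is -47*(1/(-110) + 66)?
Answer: -341173/110 ≈ -3101.6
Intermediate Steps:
-47*(1/(-110) + 66) = -47*(-1/110 + 66) = -47*7259/110 = -341173/110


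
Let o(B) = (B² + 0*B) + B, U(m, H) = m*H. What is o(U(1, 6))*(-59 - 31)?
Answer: -3780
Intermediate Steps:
U(m, H) = H*m
o(B) = B + B² (o(B) = (B² + 0) + B = B² + B = B + B²)
o(U(1, 6))*(-59 - 31) = ((6*1)*(1 + 6*1))*(-59 - 31) = (6*(1 + 6))*(-90) = (6*7)*(-90) = 42*(-90) = -3780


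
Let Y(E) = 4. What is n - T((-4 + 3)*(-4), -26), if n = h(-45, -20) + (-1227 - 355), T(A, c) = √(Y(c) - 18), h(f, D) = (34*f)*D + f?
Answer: 28973 - I*√14 ≈ 28973.0 - 3.7417*I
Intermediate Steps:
h(f, D) = f + 34*D*f (h(f, D) = 34*D*f + f = f + 34*D*f)
T(A, c) = I*√14 (T(A, c) = √(4 - 18) = √(-14) = I*√14)
n = 28973 (n = -45*(1 + 34*(-20)) + (-1227 - 355) = -45*(1 - 680) - 1582 = -45*(-679) - 1582 = 30555 - 1582 = 28973)
n - T((-4 + 3)*(-4), -26) = 28973 - I*√14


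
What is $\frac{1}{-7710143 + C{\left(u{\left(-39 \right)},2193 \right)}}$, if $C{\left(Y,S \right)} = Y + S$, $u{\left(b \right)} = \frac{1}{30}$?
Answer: $- \frac{30}{231238499} \approx -1.2974 \cdot 10^{-7}$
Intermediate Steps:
$u{\left(b \right)} = \frac{1}{30}$
$C{\left(Y,S \right)} = S + Y$
$\frac{1}{-7710143 + C{\left(u{\left(-39 \right)},2193 \right)}} = \frac{1}{-7710143 + \left(2193 + \frac{1}{30}\right)} = \frac{1}{-7710143 + \frac{65791}{30}} = \frac{1}{- \frac{231238499}{30}} = - \frac{30}{231238499}$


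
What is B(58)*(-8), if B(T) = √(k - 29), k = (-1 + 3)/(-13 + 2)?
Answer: -8*I*√3531/11 ≈ -43.216*I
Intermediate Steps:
k = -2/11 (k = 2/(-11) = 2*(-1/11) = -2/11 ≈ -0.18182)
B(T) = I*√3531/11 (B(T) = √(-2/11 - 29) = √(-321/11) = I*√3531/11)
B(58)*(-8) = (I*√3531/11)*(-8) = -8*I*√3531/11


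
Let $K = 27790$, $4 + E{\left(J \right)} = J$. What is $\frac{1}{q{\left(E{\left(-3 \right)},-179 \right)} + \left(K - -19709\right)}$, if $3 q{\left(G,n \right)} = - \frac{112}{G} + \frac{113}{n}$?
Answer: $\frac{179}{8503238} \approx 2.1051 \cdot 10^{-5}$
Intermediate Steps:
$E{\left(J \right)} = -4 + J$
$q{\left(G,n \right)} = - \frac{112}{3 G} + \frac{113}{3 n}$ ($q{\left(G,n \right)} = \frac{- \frac{112}{G} + \frac{113}{n}}{3} = - \frac{112}{3 G} + \frac{113}{3 n}$)
$\frac{1}{q{\left(E{\left(-3 \right)},-179 \right)} + \left(K - -19709\right)} = \frac{1}{\left(- \frac{112}{3 \left(-4 - 3\right)} + \frac{113}{3 \left(-179\right)}\right) + \left(27790 - -19709\right)} = \frac{1}{\left(- \frac{112}{3 \left(-7\right)} + \frac{113}{3} \left(- \frac{1}{179}\right)\right) + \left(27790 + 19709\right)} = \frac{1}{\left(\left(- \frac{112}{3}\right) \left(- \frac{1}{7}\right) - \frac{113}{537}\right) + 47499} = \frac{1}{\left(\frac{16}{3} - \frac{113}{537}\right) + 47499} = \frac{1}{\frac{917}{179} + 47499} = \frac{1}{\frac{8503238}{179}} = \frac{179}{8503238}$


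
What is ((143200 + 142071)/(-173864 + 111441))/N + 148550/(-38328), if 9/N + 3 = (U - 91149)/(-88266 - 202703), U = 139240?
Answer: -338408676212153/149176610462772 ≈ -2.2685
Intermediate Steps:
N = -2618721/920998 (N = 9/(-3 + (139240 - 91149)/(-88266 - 202703)) = 9/(-3 + 48091/(-290969)) = 9/(-3 + 48091*(-1/290969)) = 9/(-3 - 48091/290969) = 9/(-920998/290969) = 9*(-290969/920998) = -2618721/920998 ≈ -2.8434)
((143200 + 142071)/(-173864 + 111441))/N + 148550/(-38328) = ((143200 + 142071)/(-173864 + 111441))/(-2618721/920998) + 148550/(-38328) = (285271/(-62423))*(-920998/2618721) + 148550*(-1/38328) = (285271*(-1/62423))*(-920998/2618721) - 74275/19164 = -285271/62423*(-920998/2618721) - 74275/19164 = 37533431494/23352631569 - 74275/19164 = -338408676212153/149176610462772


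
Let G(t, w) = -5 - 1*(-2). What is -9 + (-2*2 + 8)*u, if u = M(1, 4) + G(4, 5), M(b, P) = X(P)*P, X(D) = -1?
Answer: -37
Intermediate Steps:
G(t, w) = -3 (G(t, w) = -5 + 2 = -3)
M(b, P) = -P
u = -7 (u = -1*4 - 3 = -4 - 3 = -7)
-9 + (-2*2 + 8)*u = -9 + (-2*2 + 8)*(-7) = -9 + (-4 + 8)*(-7) = -9 + 4*(-7) = -9 - 28 = -37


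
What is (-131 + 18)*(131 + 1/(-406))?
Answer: -6009905/406 ≈ -14803.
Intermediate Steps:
(-131 + 18)*(131 + 1/(-406)) = -113*(131 - 1/406) = -113*53185/406 = -6009905/406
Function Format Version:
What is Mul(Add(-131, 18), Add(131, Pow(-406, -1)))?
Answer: Rational(-6009905, 406) ≈ -14803.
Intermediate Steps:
Mul(Add(-131, 18), Add(131, Pow(-406, -1))) = Mul(-113, Add(131, Rational(-1, 406))) = Mul(-113, Rational(53185, 406)) = Rational(-6009905, 406)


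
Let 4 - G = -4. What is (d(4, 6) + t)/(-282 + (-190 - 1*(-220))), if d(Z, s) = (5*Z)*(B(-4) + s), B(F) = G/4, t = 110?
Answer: -15/14 ≈ -1.0714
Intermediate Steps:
G = 8 (G = 4 - 1*(-4) = 4 + 4 = 8)
B(F) = 2 (B(F) = 8/4 = 8*(1/4) = 2)
d(Z, s) = 5*Z*(2 + s) (d(Z, s) = (5*Z)*(2 + s) = 5*Z*(2 + s))
(d(4, 6) + t)/(-282 + (-190 - 1*(-220))) = (5*4*(2 + 6) + 110)/(-282 + (-190 - 1*(-220))) = (5*4*8 + 110)/(-282 + (-190 + 220)) = (160 + 110)/(-282 + 30) = 270/(-252) = 270*(-1/252) = -15/14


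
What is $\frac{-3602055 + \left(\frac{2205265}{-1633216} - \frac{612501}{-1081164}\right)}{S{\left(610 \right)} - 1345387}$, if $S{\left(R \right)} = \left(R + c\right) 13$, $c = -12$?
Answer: $\frac{8689095200148677}{3226670378183616} \approx 2.6929$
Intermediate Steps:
$S{\left(R \right)} = -156 + 13 R$ ($S{\left(R \right)} = \left(R - 12\right) 13 = \left(-12 + R\right) 13 = -156 + 13 R$)
$\frac{-3602055 + \left(\frac{2205265}{-1633216} - \frac{612501}{-1081164}\right)}{S{\left(610 \right)} - 1345387} = \frac{-3602055 + \left(\frac{2205265}{-1633216} - \frac{612501}{-1081164}\right)}{\left(-156 + 13 \cdot 610\right) - 1345387} = \frac{-3602055 + \left(2205265 \left(- \frac{1}{1633216}\right) - - \frac{3347}{5908}\right)}{\left(-156 + 7930\right) - 1345387} = \frac{-3602055 + \left(- \frac{2205265}{1633216} + \frac{3347}{5908}\right)}{7774 - 1345387} = \frac{-3602055 - \frac{1890582917}{2412260032}}{-1337613} = \left(- \frac{8689095200148677}{2412260032}\right) \left(- \frac{1}{1337613}\right) = \frac{8689095200148677}{3226670378183616}$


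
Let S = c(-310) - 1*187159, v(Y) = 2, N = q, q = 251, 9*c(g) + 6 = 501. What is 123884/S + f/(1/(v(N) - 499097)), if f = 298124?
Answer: -6959903843388251/46776 ≈ -1.4879e+11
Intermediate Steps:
c(g) = 55 (c(g) = -⅔ + (⅑)*501 = -⅔ + 167/3 = 55)
N = 251
S = -187104 (S = 55 - 1*187159 = 55 - 187159 = -187104)
123884/S + f/(1/(v(N) - 499097)) = 123884/(-187104) + 298124/(1/(2 - 499097)) = 123884*(-1/187104) + 298124/(1/(-499095)) = -30971/46776 + 298124/(-1/499095) = -30971/46776 + 298124*(-499095) = -30971/46776 - 148792197780 = -6959903843388251/46776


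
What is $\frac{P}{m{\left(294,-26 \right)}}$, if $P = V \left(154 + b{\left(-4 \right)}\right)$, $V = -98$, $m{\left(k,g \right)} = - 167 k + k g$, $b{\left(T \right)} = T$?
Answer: $\frac{50}{193} \approx 0.25907$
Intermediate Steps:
$m{\left(k,g \right)} = - 167 k + g k$
$P = -14700$ ($P = - 98 \left(154 - 4\right) = \left(-98\right) 150 = -14700$)
$\frac{P}{m{\left(294,-26 \right)}} = - \frac{14700}{294 \left(-167 - 26\right)} = - \frac{14700}{294 \left(-193\right)} = - \frac{14700}{-56742} = \left(-14700\right) \left(- \frac{1}{56742}\right) = \frac{50}{193}$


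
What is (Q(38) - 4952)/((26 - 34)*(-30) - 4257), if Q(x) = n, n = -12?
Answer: 4964/4017 ≈ 1.2357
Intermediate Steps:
Q(x) = -12
(Q(38) - 4952)/((26 - 34)*(-30) - 4257) = (-12 - 4952)/((26 - 34)*(-30) - 4257) = -4964/(-8*(-30) - 4257) = -4964/(240 - 4257) = -4964/(-4017) = -4964*(-1/4017) = 4964/4017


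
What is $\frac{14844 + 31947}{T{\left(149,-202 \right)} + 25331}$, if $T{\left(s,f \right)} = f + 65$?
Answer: $\frac{15597}{8398} \approx 1.8572$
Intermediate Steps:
$T{\left(s,f \right)} = 65 + f$
$\frac{14844 + 31947}{T{\left(149,-202 \right)} + 25331} = \frac{14844 + 31947}{\left(65 - 202\right) + 25331} = \frac{46791}{-137 + 25331} = \frac{46791}{25194} = 46791 \cdot \frac{1}{25194} = \frac{15597}{8398}$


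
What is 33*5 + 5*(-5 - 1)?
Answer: 135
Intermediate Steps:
33*5 + 5*(-5 - 1) = 165 + 5*(-6) = 165 - 30 = 135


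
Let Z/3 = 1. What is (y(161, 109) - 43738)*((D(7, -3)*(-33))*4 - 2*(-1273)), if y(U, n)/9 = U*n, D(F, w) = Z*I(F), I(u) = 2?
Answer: 200312062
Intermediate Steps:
Z = 3 (Z = 3*1 = 3)
D(F, w) = 6 (D(F, w) = 3*2 = 6)
y(U, n) = 9*U*n (y(U, n) = 9*(U*n) = 9*U*n)
(y(161, 109) - 43738)*((D(7, -3)*(-33))*4 - 2*(-1273)) = (9*161*109 - 43738)*((6*(-33))*4 - 2*(-1273)) = (157941 - 43738)*(-198*4 + 2546) = 114203*(-792 + 2546) = 114203*1754 = 200312062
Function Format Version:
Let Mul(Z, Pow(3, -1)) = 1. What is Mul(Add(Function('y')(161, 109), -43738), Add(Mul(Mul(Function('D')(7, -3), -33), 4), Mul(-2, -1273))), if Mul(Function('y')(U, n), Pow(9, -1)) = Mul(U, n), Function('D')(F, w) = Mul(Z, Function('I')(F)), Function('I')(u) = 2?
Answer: 200312062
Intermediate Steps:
Z = 3 (Z = Mul(3, 1) = 3)
Function('D')(F, w) = 6 (Function('D')(F, w) = Mul(3, 2) = 6)
Function('y')(U, n) = Mul(9, U, n) (Function('y')(U, n) = Mul(9, Mul(U, n)) = Mul(9, U, n))
Mul(Add(Function('y')(161, 109), -43738), Add(Mul(Mul(Function('D')(7, -3), -33), 4), Mul(-2, -1273))) = Mul(Add(Mul(9, 161, 109), -43738), Add(Mul(Mul(6, -33), 4), Mul(-2, -1273))) = Mul(Add(157941, -43738), Add(Mul(-198, 4), 2546)) = Mul(114203, Add(-792, 2546)) = Mul(114203, 1754) = 200312062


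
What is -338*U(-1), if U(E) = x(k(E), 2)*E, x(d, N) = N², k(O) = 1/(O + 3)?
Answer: 1352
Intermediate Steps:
k(O) = 1/(3 + O)
U(E) = 4*E (U(E) = 2²*E = 4*E)
-338*U(-1) = -1352*(-1) = -338*(-4) = 1352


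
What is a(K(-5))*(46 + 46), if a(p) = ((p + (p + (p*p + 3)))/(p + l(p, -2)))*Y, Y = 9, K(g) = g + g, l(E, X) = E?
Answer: -17181/5 ≈ -3436.2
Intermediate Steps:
K(g) = 2*g
a(p) = 9*(3 + p² + 2*p)/(2*p) (a(p) = ((p + (p + (p*p + 3)))/(p + p))*9 = ((p + (p + (p² + 3)))/((2*p)))*9 = ((p + (p + (3 + p²)))*(1/(2*p)))*9 = ((p + (3 + p + p²))*(1/(2*p)))*9 = ((3 + p² + 2*p)*(1/(2*p)))*9 = ((3 + p² + 2*p)/(2*p))*9 = 9*(3 + p² + 2*p)/(2*p))
a(K(-5))*(46 + 46) = (9 + 9*(2*(-5))/2 + 27/(2*((2*(-5)))))*(46 + 46) = (9 + (9/2)*(-10) + (27/2)/(-10))*92 = (9 - 45 + (27/2)*(-⅒))*92 = (9 - 45 - 27/20)*92 = -747/20*92 = -17181/5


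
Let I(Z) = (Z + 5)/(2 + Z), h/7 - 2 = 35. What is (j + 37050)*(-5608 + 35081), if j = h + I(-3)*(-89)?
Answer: 1104854351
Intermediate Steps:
h = 259 (h = 14 + 7*35 = 14 + 245 = 259)
I(Z) = (5 + Z)/(2 + Z)
j = 437 (j = 259 + ((5 - 3)/(2 - 3))*(-89) = 259 + (2/(-1))*(-89) = 259 - 1*2*(-89) = 259 - 2*(-89) = 259 + 178 = 437)
(j + 37050)*(-5608 + 35081) = (437 + 37050)*(-5608 + 35081) = 37487*29473 = 1104854351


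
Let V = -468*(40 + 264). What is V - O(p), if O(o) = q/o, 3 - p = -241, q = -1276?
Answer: -8678273/61 ≈ -1.4227e+5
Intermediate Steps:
p = 244 (p = 3 - 1*(-241) = 3 + 241 = 244)
O(o) = -1276/o
V = -142272 (V = -468*304 = -142272)
V - O(p) = -142272 - (-1276)/244 = -142272 - 1*(-319/61) = -142272 + 319/61 = -8678273/61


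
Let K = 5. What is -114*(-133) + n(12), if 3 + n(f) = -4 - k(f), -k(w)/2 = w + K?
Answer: 15189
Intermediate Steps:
k(w) = -10 - 2*w (k(w) = -2*(w + 5) = -2*(5 + w) = -10 - 2*w)
n(f) = 3 + 2*f (n(f) = -3 + (-4 - (-10 - 2*f)) = -3 + (-4 + (10 + 2*f)) = -3 + (6 + 2*f) = 3 + 2*f)
-114*(-133) + n(12) = -114*(-133) + (3 + 2*12) = 15162 + (3 + 24) = 15162 + 27 = 15189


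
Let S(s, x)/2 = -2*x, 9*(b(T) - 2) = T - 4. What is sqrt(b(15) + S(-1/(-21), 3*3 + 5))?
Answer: 5*I*sqrt(19)/3 ≈ 7.2648*I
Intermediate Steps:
b(T) = 14/9 + T/9 (b(T) = 2 + (T - 4)/9 = 2 + (-4 + T)/9 = 2 + (-4/9 + T/9) = 14/9 + T/9)
S(s, x) = -4*x (S(s, x) = 2*(-2*x) = -4*x)
sqrt(b(15) + S(-1/(-21), 3*3 + 5)) = sqrt((14/9 + (1/9)*15) - 4*(3*3 + 5)) = sqrt((14/9 + 5/3) - 4*(9 + 5)) = sqrt(29/9 - 4*14) = sqrt(29/9 - 56) = sqrt(-475/9) = 5*I*sqrt(19)/3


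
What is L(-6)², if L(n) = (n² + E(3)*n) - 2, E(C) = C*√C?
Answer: 2128 - 1224*√3 ≈ 7.9698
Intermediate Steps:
E(C) = C^(3/2)
L(n) = -2 + n² + 3*n*√3 (L(n) = (n² + 3^(3/2)*n) - 2 = (n² + (3*√3)*n) - 2 = (n² + 3*n*√3) - 2 = -2 + n² + 3*n*√3)
L(-6)² = (-2 + (-6)² + 3*(-6)*√3)² = (-2 + 36 - 18*√3)² = (34 - 18*√3)²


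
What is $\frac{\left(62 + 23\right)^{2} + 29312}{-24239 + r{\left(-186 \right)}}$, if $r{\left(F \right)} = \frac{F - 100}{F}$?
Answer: $- \frac{178839}{118636} \approx -1.5075$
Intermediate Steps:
$r{\left(F \right)} = \frac{-100 + F}{F}$
$\frac{\left(62 + 23\right)^{2} + 29312}{-24239 + r{\left(-186 \right)}} = \frac{\left(62 + 23\right)^{2} + 29312}{-24239 + \frac{-100 - 186}{-186}} = \frac{85^{2} + 29312}{-24239 - - \frac{143}{93}} = \frac{7225 + 29312}{-24239 + \frac{143}{93}} = \frac{36537}{- \frac{2254084}{93}} = 36537 \left(- \frac{93}{2254084}\right) = - \frac{178839}{118636}$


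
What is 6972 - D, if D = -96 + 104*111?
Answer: -4476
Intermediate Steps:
D = 11448 (D = -96 + 11544 = 11448)
6972 - D = 6972 - 1*11448 = 6972 - 11448 = -4476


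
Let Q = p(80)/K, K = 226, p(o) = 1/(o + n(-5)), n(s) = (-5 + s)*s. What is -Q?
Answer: -1/29380 ≈ -3.4037e-5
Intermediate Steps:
n(s) = s*(-5 + s)
p(o) = 1/(50 + o) (p(o) = 1/(o - 5*(-5 - 5)) = 1/(o - 5*(-10)) = 1/(o + 50) = 1/(50 + o))
Q = 1/29380 (Q = 1/((50 + 80)*226) = (1/226)/130 = (1/130)*(1/226) = 1/29380 ≈ 3.4037e-5)
-Q = -1*1/29380 = -1/29380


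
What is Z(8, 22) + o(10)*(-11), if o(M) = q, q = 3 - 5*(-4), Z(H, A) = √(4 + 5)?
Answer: -250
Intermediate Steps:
Z(H, A) = 3 (Z(H, A) = √9 = 3)
q = 23 (q = 3 + 20 = 23)
o(M) = 23
Z(8, 22) + o(10)*(-11) = 3 + 23*(-11) = 3 - 253 = -250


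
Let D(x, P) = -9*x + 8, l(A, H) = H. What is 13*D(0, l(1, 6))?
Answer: 104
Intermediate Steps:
D(x, P) = 8 - 9*x
13*D(0, l(1, 6)) = 13*(8 - 9*0) = 13*(8 + 0) = 13*8 = 104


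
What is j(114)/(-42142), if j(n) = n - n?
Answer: 0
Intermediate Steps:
j(n) = 0
j(114)/(-42142) = 0/(-42142) = 0*(-1/42142) = 0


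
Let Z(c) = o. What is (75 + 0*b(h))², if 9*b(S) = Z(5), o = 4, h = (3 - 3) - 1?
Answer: 5625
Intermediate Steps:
h = -1 (h = 0 - 1 = -1)
Z(c) = 4
b(S) = 4/9 (b(S) = (⅑)*4 = 4/9)
(75 + 0*b(h))² = (75 + 0*(4/9))² = (75 + 0)² = 75² = 5625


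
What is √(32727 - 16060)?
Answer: √16667 ≈ 129.10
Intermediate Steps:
√(32727 - 16060) = √16667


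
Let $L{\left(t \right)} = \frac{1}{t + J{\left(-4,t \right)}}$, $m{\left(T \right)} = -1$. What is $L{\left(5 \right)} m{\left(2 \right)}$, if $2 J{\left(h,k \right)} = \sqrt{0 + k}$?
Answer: $- \frac{4}{19} + \frac{2 \sqrt{5}}{95} \approx -0.16345$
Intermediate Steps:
$J{\left(h,k \right)} = \frac{\sqrt{k}}{2}$ ($J{\left(h,k \right)} = \frac{\sqrt{0 + k}}{2} = \frac{\sqrt{k}}{2}$)
$L{\left(t \right)} = \frac{1}{t + \frac{\sqrt{t}}{2}}$
$L{\left(5 \right)} m{\left(2 \right)} = \frac{2}{\sqrt{5} + 2 \cdot 5} \left(-1\right) = \frac{2}{\sqrt{5} + 10} \left(-1\right) = \frac{2}{10 + \sqrt{5}} \left(-1\right) = - \frac{2}{10 + \sqrt{5}}$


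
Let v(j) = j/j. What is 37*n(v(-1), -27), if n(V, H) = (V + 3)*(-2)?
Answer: -296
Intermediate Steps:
v(j) = 1
n(V, H) = -6 - 2*V (n(V, H) = (3 + V)*(-2) = -6 - 2*V)
37*n(v(-1), -27) = 37*(-6 - 2*1) = 37*(-6 - 2) = 37*(-8) = -296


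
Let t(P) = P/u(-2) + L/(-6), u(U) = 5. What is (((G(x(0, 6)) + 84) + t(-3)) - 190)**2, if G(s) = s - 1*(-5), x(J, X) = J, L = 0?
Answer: 258064/25 ≈ 10323.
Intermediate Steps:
t(P) = P/5 (t(P) = P/5 + 0/(-6) = P*(1/5) + 0*(-1/6) = P/5 + 0 = P/5)
G(s) = 5 + s (G(s) = s + 5 = 5 + s)
(((G(x(0, 6)) + 84) + t(-3)) - 190)**2 = ((((5 + 0) + 84) + (1/5)*(-3)) - 190)**2 = (((5 + 84) - 3/5) - 190)**2 = ((89 - 3/5) - 190)**2 = (442/5 - 190)**2 = (-508/5)**2 = 258064/25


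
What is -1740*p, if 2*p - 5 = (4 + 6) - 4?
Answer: -9570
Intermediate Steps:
p = 11/2 (p = 5/2 + ((4 + 6) - 4)/2 = 5/2 + (10 - 4)/2 = 5/2 + (1/2)*6 = 5/2 + 3 = 11/2 ≈ 5.5000)
-1740*p = -1740*11/2 = -9570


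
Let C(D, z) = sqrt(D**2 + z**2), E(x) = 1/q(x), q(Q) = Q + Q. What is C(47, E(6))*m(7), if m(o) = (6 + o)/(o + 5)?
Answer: 13*sqrt(318097)/144 ≈ 50.917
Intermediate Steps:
q(Q) = 2*Q
m(o) = (6 + o)/(5 + o)
E(x) = 1/(2*x)
C(47, E(6))*m(7) = sqrt(47**2 + ((1/2)/6)**2)*((6 + 7)/(5 + 7)) = sqrt(2209 + ((1/2)*(1/6))**2)*(13/12) = sqrt(2209 + (1/12)**2)*((1/12)*13) = sqrt(2209 + 1/144)*(13/12) = sqrt(318097/144)*(13/12) = (sqrt(318097)/12)*(13/12) = 13*sqrt(318097)/144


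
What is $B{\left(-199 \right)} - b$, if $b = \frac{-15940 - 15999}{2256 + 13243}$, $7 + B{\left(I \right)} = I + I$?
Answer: $- \frac{6245156}{15499} \approx -402.94$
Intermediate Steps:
$B{\left(I \right)} = -7 + 2 I$ ($B{\left(I \right)} = -7 + \left(I + I\right) = -7 + 2 I$)
$b = - \frac{31939}{15499} \approx -2.0607$
$B{\left(-199 \right)} - b = \left(-7 + 2 \left(-199\right)\right) - - \frac{31939}{15499} = \left(-7 - 398\right) + \frac{31939}{15499} = -405 + \frac{31939}{15499} = - \frac{6245156}{15499}$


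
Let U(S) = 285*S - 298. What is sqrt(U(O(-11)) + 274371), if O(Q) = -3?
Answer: 11*sqrt(2258) ≈ 522.70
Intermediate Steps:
U(S) = -298 + 285*S
sqrt(U(O(-11)) + 274371) = sqrt((-298 + 285*(-3)) + 274371) = sqrt((-298 - 855) + 274371) = sqrt(-1153 + 274371) = sqrt(273218) = 11*sqrt(2258)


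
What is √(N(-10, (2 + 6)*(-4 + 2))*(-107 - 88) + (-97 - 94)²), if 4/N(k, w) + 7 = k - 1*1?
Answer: √328719/3 ≈ 191.11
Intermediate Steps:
N(k, w) = 4/(-8 + k) (N(k, w) = 4/(-7 + (k - 1*1)) = 4/(-7 + (k - 1)) = 4/(-7 + (-1 + k)) = 4/(-8 + k))
√(N(-10, (2 + 6)*(-4 + 2))*(-107 - 88) + (-97 - 94)²) = √((4/(-8 - 10))*(-107 - 88) + (-97 - 94)²) = √((4/(-18))*(-195) + (-191)²) = √((4*(-1/18))*(-195) + 36481) = √(-2/9*(-195) + 36481) = √(130/3 + 36481) = √(109573/3) = √328719/3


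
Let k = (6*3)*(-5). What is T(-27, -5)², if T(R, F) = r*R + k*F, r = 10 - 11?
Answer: 227529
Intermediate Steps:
k = -90 (k = 18*(-5) = -90)
r = -1
T(R, F) = -R - 90*F
T(-27, -5)² = (-1*(-27) - 90*(-5))² = (27 + 450)² = 477² = 227529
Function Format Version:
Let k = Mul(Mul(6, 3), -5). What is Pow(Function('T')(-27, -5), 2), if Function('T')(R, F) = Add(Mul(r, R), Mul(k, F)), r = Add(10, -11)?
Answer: 227529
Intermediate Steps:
k = -90 (k = Mul(18, -5) = -90)
r = -1
Function('T')(R, F) = Add(Mul(-1, R), Mul(-90, F))
Pow(Function('T')(-27, -5), 2) = Pow(Add(Mul(-1, -27), Mul(-90, -5)), 2) = Pow(Add(27, 450), 2) = Pow(477, 2) = 227529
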